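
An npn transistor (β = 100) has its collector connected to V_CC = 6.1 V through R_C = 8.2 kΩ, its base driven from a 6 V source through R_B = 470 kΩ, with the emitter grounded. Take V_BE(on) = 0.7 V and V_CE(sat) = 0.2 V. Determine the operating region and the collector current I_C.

Assume active: I_B = (6 − 0.7)/470 = 0.0113 mA, giving I_C = β·I_B = 1.13 mA.
But then V_CE = 6.1 − 1.13×8.2 = -3.15 V < V_CE(sat) = 0.2 V — impossible in the active region.
So the transistor is saturated. With V_CE = 0.2 V, I_C = (V_CC − 0.2)/R_C = 5.9/8.2 = 0.72 mA.
Check: β·I_B = 1.13 mA > I_C = 0.72 mA, confirming saturation.

saturation; I_C ≈ 0.72 mA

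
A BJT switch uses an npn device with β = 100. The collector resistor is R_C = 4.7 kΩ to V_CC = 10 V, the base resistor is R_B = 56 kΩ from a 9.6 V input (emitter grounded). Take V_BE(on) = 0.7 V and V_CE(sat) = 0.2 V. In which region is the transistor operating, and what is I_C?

Assume active: I_B = (9.6 − 0.7)/56 = 0.159 mA, giving I_C = β·I_B = 15.9 mA.
But then V_CE = 10 − 15.9×4.7 = -64.7 V < V_CE(sat) = 0.2 V — impossible in the active region.
So the transistor is saturated. With V_CE = 0.2 V, I_C = (V_CC − 0.2)/R_C = 9.8/4.7 = 2.09 mA.
Check: β·I_B = 15.9 mA > I_C = 2.09 mA, confirming saturation.

saturation; I_C ≈ 2.1 mA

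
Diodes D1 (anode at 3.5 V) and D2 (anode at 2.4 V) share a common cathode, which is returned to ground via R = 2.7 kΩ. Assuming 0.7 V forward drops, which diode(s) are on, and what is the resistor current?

Only D1 conducts; I_R ≈ 1 mA

Assume both conduct. Then node N would need to be at both 3.5−0.7 = 2.8 V and 2.4−0.7 = 1.7 V, which is impossible.
Assume only D1 conducts: V_N = 3.5 − 0.7 = 2.8 V, so I_R = 2.8/2.7 = 1.04 mA.
Check D2: its anode-to-cathode voltage is 2.4 − 2.8 = -0.4 V < 0.7 V, so it is off. The assumption is consistent.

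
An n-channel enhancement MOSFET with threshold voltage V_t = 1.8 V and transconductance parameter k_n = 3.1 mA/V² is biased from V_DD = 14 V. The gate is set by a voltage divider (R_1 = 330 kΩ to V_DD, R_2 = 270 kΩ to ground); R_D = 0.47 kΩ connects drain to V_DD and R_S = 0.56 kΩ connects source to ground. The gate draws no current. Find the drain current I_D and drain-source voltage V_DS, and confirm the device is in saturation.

I_D ≈ 4.9 mA, V_DS ≈ 9 V

V_G = V_DD·R_2/(R_1+R_2) = 14×270/600 = 6.3 V.
Assume saturation: I_D = (k_n/2)(V_GS − V_t)² with V_GS = V_G − I_D·R_S = 6.3 − 0.56·I_D.
Substituting gives 0.486·I_D² − 8.81·I_D + 31.4 = 0, with roots I_D = 4.87 or 13.3 mA.
The root I_D = 13.3 mA gives V_GS = -1.12 V ≤ V_t, so take I_D = 4.87 mA.
Then V_GS = 3.57 V and V_DS = V_DD − I_D(R_D+R_S) = 14 − 4.87×1.03 = 8.98 V.
Saturation requires V_DS ≥ V_GS − V_t = 1.77 V; 8.98 ≥ 1.77 ✓.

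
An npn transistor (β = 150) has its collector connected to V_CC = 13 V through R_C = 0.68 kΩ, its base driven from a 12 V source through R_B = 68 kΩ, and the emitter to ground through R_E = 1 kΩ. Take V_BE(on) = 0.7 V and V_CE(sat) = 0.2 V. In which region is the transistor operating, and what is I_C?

Assume active: I_B = (12 − 0.7)/(68 + 151×1) = 0.0516 mA, I_C = β·I_B = 7.74 mA.
Then V_CE = 13 − 7.74×0.68 − 7.79×1 = -0.0543 V < 0.2 V — the active assumption fails.
Re-solve with V_CE = 0.2 V. KCL at the emitter: V_E/R_E = (V_BB−0.7−V_E)/R_B + (V_CC−0.2−V_E)/R_C, giving V_E = 7.64 V.
I_C = (V_CC − 0.2 − V_E)/R_C = (12.8 − 7.64)/0.68 = 7.59 mA.
Check: I_B = (11.3 − 7.64)/68 = 0.0538 mA, and β·I_B = 8.07 mA > I_C, confirming saturation.

saturation; I_C ≈ 7.6 mA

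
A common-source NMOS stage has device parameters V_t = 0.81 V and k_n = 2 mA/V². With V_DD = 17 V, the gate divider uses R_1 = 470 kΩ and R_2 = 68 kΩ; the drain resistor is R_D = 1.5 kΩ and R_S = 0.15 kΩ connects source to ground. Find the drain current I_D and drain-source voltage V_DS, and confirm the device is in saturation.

V_G = V_DD·R_2/(R_1+R_2) = 17×68/538 = 2.15 V.
Assume saturation: I_D = (k_n/2)(V_GS − V_t)² with V_GS = V_G − I_D·R_S = 2.15 − 0.15·I_D.
Substituting gives 0.0225·I_D² − 1.4·I_D + 1.79 = 0, with roots I_D = 1.31 or 61 mA.
The root I_D = 61 mA gives V_GS = -7 V ≤ V_t, so take I_D = 1.31 mA.
Then V_GS = 1.95 V and V_DS = V_DD − I_D(R_D+R_S) = 17 − 1.31×1.65 = 14.8 V.
Saturation requires V_DS ≥ V_GS − V_t = 1.14 V; 14.8 ≥ 1.14 ✓.

I_D ≈ 1.3 mA, V_DS ≈ 15 V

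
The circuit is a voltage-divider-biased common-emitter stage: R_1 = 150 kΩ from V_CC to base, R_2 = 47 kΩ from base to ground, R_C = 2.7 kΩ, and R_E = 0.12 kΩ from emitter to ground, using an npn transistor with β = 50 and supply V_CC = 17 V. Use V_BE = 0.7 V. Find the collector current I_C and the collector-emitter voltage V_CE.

Thevenize the base divider: V_Th = V_CC·R_2/(R_1+R_2) = 17×47/197 = 4.06 V, R_Th = R_1‖R_2 = 35.8 kΩ.
Base-emitter loop: V_Th = I_B·R_Th + V_BE + (β+1)I_B·R_E, so I_B = (4.06 − 0.7) / (35.8 + 51×0.12) = 0.0801 mA.
I_C = β·I_B = 50×0.0801 = 4 mA, and I_E = (β+1)I_B = 4.08 mA.
V_CE = V_CC − I_C·R_C − I_E·R_E = 17 − 4×2.7 − 4.08×0.12 = 5.7 V.
V_CE = 5.7 V > 0.2 V confirms active-region operation.

I_C ≈ 4 mA, V_CE ≈ 5.7 V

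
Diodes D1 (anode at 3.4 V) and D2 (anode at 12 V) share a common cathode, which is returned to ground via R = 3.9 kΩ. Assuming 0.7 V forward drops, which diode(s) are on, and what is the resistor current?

Assume both conduct. Then node N would need to be at both 3.4−0.7 = 2.7 V and 12−0.7 = 11.3 V, which is impossible.
Assume only D2 conducts: V_N = 12 − 0.7 = 11.3 V, so I_R = 11.3/3.9 = 2.9 mA.
Check D1: its anode-to-cathode voltage is 3.4 − 11.3 = -7.9 V < 0.7 V, so it is off. The assumption is consistent.

Only D2 conducts; I_R ≈ 2.9 mA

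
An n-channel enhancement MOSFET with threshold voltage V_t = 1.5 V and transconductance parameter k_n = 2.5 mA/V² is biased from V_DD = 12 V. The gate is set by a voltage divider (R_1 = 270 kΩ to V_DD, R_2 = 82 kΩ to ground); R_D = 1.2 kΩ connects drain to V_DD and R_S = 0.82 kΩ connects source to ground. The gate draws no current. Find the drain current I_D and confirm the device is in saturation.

I_D ≈ 0.68 mA

V_G = V_DD·R_2/(R_1+R_2) = 12×82/352 = 2.8 V.
Assume saturation: I_D = (k_n/2)(V_GS − V_t)² with V_GS = V_G − I_D·R_S = 2.8 − 0.82·I_D.
Substituting gives 0.84·I_D² − 3.66·I_D + 2.1 = 0, with roots I_D = 0.68 or 3.67 mA.
The root I_D = 3.67 mA gives V_GS = -0.213 V ≤ V_t, so take I_D = 0.68 mA.
Then V_GS = 2.24 V and V_DS = V_DD − I_D(R_D+R_S) = 12 − 0.68×2.02 = 10.6 V.
Saturation requires V_DS ≥ V_GS − V_t = 0.738 V; 10.6 ≥ 0.738 ✓.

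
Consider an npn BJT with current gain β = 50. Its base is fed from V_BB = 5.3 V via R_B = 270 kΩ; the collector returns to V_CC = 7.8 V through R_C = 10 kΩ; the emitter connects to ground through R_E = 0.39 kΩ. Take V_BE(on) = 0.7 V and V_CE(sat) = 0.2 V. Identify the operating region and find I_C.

Assume active: I_B = (5.3 − 0.7)/(270 + 51×0.39) = 0.0159 mA, I_C = β·I_B = 0.793 mA.
Then V_CE = 7.8 − 0.793×10 − 0.809×0.39 = -0.45 V < 0.2 V — the active assumption fails.
Re-solve with V_CE = 0.2 V. KCL at the emitter: V_E/R_E = (V_BB−0.7−V_E)/R_B + (V_CC−0.2−V_E)/R_C, giving V_E = 0.291 V.
I_C = (V_CC − 0.2 − V_E)/R_C = (7.6 − 0.291)/10 = 0.731 mA.
Check: I_B = (4.6 − 0.291)/270 = 0.016 mA, and β·I_B = 0.798 mA > I_C, confirming saturation.

saturation; I_C ≈ 0.73 mA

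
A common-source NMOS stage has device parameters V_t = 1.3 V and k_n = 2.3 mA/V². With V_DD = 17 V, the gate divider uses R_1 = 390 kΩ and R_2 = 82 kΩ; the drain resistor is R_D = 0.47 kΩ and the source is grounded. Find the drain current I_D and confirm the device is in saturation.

I_D ≈ 3.1 mA

V_G = V_DD·R_2/(R_1+R_2) = 17×82/472 = 2.95 V. With the source grounded, V_GS = V_G = 2.95 V.
Assume saturation: I_D = (k_n/2)(V_GS − V_t)² = (2.3/2)×(2.95 − 1.3)² = 1.15×1.65² = 3.14 mA.
V_DS = V_DD − I_D·R_D = 17 − 3.14×0.47 = 15.5 V.
Saturation requires V_DS ≥ V_GS − V_t = 1.65 V; 15.5 ≥ 1.65 ✓.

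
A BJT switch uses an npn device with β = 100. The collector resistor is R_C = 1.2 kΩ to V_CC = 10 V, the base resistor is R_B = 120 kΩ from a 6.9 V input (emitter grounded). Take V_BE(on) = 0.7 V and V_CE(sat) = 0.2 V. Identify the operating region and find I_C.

Assume active. Base-emitter loop: I_B = (V_BB − V_BE)/R_B = (6.9 − 0.7)/120 = 0.0517 mA.
I_C = β·I_B = 100×0.0517 = 5.17 mA.
V_CE = V_CC − I_C·R_C = 10 − 5.17×1.2 = 3.8 V > V_CE(sat), so the active-region assumption holds.

active; I_C ≈ 5.2 mA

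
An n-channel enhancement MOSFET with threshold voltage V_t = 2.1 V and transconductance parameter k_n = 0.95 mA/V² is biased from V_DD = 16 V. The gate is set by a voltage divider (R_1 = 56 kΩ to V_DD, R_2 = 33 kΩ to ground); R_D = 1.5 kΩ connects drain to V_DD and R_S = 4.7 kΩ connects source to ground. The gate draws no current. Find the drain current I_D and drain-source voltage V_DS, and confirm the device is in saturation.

I_D ≈ 0.58 mA, V_DS ≈ 12 V

V_G = V_DD·R_2/(R_1+R_2) = 16×33/89 = 5.93 V.
Assume saturation: I_D = (k_n/2)(V_GS − V_t)² with V_GS = V_G − I_D·R_S = 5.93 − 4.7·I_D.
Substituting gives 10.5·I_D² − 18.1·I_D + 6.98 = 0, with roots I_D = 0.58 or 1.15 mA.
The root I_D = 1.15 mA gives V_GS = 0.547 V ≤ V_t, so take I_D = 0.58 mA.
Then V_GS = 3.21 V and V_DS = V_DD − I_D(R_D+R_S) = 16 − 0.58×6.2 = 12.4 V.
Saturation requires V_DS ≥ V_GS − V_t = 1.11 V; 12.4 ≥ 1.11 ✓.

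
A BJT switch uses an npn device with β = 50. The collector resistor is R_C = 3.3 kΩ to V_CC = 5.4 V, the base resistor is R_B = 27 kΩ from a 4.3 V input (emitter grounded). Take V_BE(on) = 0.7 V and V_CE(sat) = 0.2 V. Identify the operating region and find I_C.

saturation; I_C ≈ 1.6 mA

Assume active: I_B = (4.3 − 0.7)/27 = 0.133 mA, giving I_C = β·I_B = 6.67 mA.
But then V_CE = 5.4 − 6.67×3.3 = -16.6 V < V_CE(sat) = 0.2 V — impossible in the active region.
So the transistor is saturated. With V_CE = 0.2 V, I_C = (V_CC − 0.2)/R_C = 5.2/3.3 = 1.58 mA.
Check: β·I_B = 6.67 mA > I_C = 1.58 mA, confirming saturation.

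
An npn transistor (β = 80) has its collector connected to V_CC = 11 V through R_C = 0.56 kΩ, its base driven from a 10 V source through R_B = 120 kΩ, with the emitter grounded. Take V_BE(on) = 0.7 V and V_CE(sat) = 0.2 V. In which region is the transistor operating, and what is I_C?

Assume active. Base-emitter loop: I_B = (V_BB − V_BE)/R_B = (10 − 0.7)/120 = 0.0775 mA.
I_C = β·I_B = 80×0.0775 = 6.2 mA.
V_CE = V_CC − I_C·R_C = 11 − 6.2×0.56 = 7.53 V > V_CE(sat), so the active-region assumption holds.

active; I_C ≈ 6.2 mA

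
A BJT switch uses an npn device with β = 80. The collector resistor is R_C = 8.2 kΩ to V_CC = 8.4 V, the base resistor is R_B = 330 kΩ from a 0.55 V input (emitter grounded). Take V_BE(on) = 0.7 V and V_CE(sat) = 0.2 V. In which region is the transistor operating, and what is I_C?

V_BB = 0.55 V ≤ V_BE(on) = 0.7 V, so the base-emitter junction is not forward biased.
The transistor is in cutoff: I_B = I_C = 0.

cutoff; I_C ≈ 0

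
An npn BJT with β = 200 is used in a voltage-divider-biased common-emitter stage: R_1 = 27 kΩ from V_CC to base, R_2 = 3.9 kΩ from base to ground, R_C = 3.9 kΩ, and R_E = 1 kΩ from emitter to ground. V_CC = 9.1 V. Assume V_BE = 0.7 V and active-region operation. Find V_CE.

V_CE ≈ 6.9 V

Thevenize the base divider: V_Th = V_CC·R_2/(R_1+R_2) = 9.1×3.9/30.9 = 1.15 V, R_Th = R_1‖R_2 = 3.41 kΩ.
Base-emitter loop: V_Th = I_B·R_Th + V_BE + (β+1)I_B·R_E, so I_B = (1.15 − 0.7) / (3.41 + 201×1) = 0.00219 mA.
I_C = β·I_B = 200×0.00219 = 0.439 mA, and I_E = (β+1)I_B = 0.441 mA.
V_CE = V_CC − I_C·R_C − I_E·R_E = 9.1 − 0.439×3.9 − 0.441×1 = 6.95 V.
V_CE = 6.95 V > 0.2 V confirms active-region operation.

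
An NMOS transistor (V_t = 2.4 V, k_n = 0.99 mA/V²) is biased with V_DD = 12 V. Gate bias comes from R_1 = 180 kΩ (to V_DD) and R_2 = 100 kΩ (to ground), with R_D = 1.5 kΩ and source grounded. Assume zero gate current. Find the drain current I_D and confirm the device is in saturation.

V_G = V_DD·R_2/(R_1+R_2) = 12×100/280 = 4.29 V. With the source grounded, V_GS = V_G = 4.29 V.
Assume saturation: I_D = (k_n/2)(V_GS − V_t)² = (0.99/2)×(4.29 − 2.4)² = 0.495×1.89² = 1.76 mA.
V_DS = V_DD − I_D·R_D = 12 − 1.76×1.5 = 9.36 V.
Saturation requires V_DS ≥ V_GS − V_t = 1.89 V; 9.36 ≥ 1.89 ✓.

I_D ≈ 1.8 mA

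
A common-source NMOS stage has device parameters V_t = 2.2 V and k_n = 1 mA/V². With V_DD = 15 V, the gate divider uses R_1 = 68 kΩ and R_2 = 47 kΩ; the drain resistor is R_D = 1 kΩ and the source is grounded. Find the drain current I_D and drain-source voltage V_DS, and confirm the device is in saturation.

V_G = V_DD·R_2/(R_1+R_2) = 15×47/115 = 6.13 V. With the source grounded, V_GS = V_G = 6.13 V.
Assume saturation: I_D = (k_n/2)(V_GS − V_t)² = (1/2)×(6.13 − 2.2)² = 0.5×3.93² = 7.72 mA.
V_DS = V_DD − I_D·R_D = 15 − 7.72×1 = 7.28 V.
Saturation requires V_DS ≥ V_GS − V_t = 3.93 V; 7.28 ≥ 3.93 ✓.

I_D ≈ 7.7 mA, V_DS ≈ 7.3 V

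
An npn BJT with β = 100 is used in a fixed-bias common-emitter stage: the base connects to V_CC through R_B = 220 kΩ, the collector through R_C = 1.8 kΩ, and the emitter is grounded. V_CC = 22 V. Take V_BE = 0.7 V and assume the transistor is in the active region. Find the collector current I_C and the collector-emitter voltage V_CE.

Base loop: V_CC = I_B·R_B + V_BE, so I_B = (22 − 0.7)/220 kΩ = 0.0968 mA.
In the active region I_C = β·I_B = 100 × 0.0968 = 9.68 mA.
Collector loop: V_CE = V_CC − I_C·R_C = 22 − 9.68×1.8 = 4.57 V.
Since V_CE = 4.57 V > V_CE(sat) ≈ 0.2 V, the transistor is in the active region as assumed.

I_C ≈ 9.7 mA, V_CE ≈ 4.6 V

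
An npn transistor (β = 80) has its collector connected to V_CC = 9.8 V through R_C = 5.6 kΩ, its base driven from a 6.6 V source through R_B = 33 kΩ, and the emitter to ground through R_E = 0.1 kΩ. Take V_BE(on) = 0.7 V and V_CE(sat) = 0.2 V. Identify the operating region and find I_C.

Assume active: I_B = (6.6 − 0.7)/(33 + 81×0.1) = 0.144 mA, I_C = β·I_B = 11.5 mA.
Then V_CE = 9.8 − 11.5×5.6 − 11.6×0.1 = -55.7 V < 0.2 V — the active assumption fails.
Re-solve with V_CE = 0.2 V. KCL at the emitter: V_E/R_E = (V_BB−0.7−V_E)/R_B + (V_CC−0.2−V_E)/R_C, giving V_E = 0.185 V.
I_C = (V_CC − 0.2 − V_E)/R_C = (9.6 − 0.185)/5.6 = 1.68 mA.
Check: I_B = (5.9 − 0.185)/33 = 0.173 mA, and β·I_B = 13.9 mA > I_C, confirming saturation.

saturation; I_C ≈ 1.7 mA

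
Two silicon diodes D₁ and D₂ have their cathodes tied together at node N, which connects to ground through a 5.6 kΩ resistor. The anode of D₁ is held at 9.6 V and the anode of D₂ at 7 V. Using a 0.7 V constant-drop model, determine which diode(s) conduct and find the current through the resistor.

Only D₁ conducts; I_R ≈ 1.6 mA

Assume both conduct. Then node N would need to be at both 9.6−0.7 = 8.9 V and 7−0.7 = 6.3 V, which is impossible.
Assume only D₁ conducts: V_N = 9.6 − 0.7 = 8.9 V, so I_R = 8.9/5.6 = 1.59 mA.
Check D₂: its anode-to-cathode voltage is 7 − 8.9 = -1.9 V < 0.7 V, so it is off. The assumption is consistent.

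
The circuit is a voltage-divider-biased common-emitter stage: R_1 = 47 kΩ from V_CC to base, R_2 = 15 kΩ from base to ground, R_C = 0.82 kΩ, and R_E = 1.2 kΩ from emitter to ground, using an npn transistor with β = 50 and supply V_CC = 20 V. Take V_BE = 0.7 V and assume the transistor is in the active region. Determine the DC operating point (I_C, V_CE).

Thevenize the base divider: V_Th = V_CC·R_2/(R_1+R_2) = 20×15/62 = 4.84 V, R_Th = R_1‖R_2 = 11.4 kΩ.
Base-emitter loop: V_Th = I_B·R_Th + V_BE + (β+1)I_B·R_E, so I_B = (4.84 − 0.7) / (11.4 + 51×1.2) = 0.057 mA.
I_C = β·I_B = 50×0.057 = 2.85 mA, and I_E = (β+1)I_B = 2.91 mA.
V_CE = V_CC − I_C·R_C − I_E·R_E = 20 − 2.85×0.82 − 2.91×1.2 = 14.2 V.
V_CE = 14.2 V > 0.2 V confirms active-region operation.

I_C ≈ 2.9 mA, V_CE ≈ 14 V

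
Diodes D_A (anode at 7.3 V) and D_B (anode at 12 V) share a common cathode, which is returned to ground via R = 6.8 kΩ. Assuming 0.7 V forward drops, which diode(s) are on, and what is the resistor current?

Assume both conduct. Then node N would need to be at both 7.3−0.7 = 6.6 V and 12−0.7 = 11.3 V, which is impossible.
Assume only D_B conducts: V_N = 12 − 0.7 = 11.3 V, so I_R = 11.3/6.8 = 1.66 mA.
Check D_A: its anode-to-cathode voltage is 7.3 − 11.3 = -4 V < 0.7 V, so it is off. The assumption is consistent.

Only D_B conducts; I_R ≈ 1.7 mA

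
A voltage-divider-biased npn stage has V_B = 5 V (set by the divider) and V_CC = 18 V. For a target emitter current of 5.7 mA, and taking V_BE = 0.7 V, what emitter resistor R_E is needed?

V_E = V_B − V_BE = 5 − 0.7 = 4.3 V.
R_E = V_E / I_E = 4.3 / 5.7 = 0.754 kΩ.

R_E ≈ 0.75 kΩ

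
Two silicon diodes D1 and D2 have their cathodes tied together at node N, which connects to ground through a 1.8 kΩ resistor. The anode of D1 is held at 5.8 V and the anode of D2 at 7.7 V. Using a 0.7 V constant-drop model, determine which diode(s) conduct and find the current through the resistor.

Only D2 conducts; I_R ≈ 3.9 mA

Assume both conduct. Then node N would need to be at both 5.8−0.7 = 5.1 V and 7.7−0.7 = 7 V, which is impossible.
Assume only D2 conducts: V_N = 7.7 − 0.7 = 7 V, so I_R = 7/1.8 = 3.89 mA.
Check D1: its anode-to-cathode voltage is 5.8 − 7 = -1.2 V < 0.7 V, so it is off. The assumption is consistent.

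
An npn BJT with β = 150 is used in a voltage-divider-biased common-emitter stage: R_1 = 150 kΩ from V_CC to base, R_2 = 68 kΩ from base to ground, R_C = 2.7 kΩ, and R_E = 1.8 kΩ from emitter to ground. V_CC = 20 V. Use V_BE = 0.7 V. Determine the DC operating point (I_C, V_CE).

Thevenize the base divider: V_Th = V_CC·R_2/(R_1+R_2) = 20×68/218 = 6.24 V, R_Th = R_1‖R_2 = 46.8 kΩ.
Base-emitter loop: V_Th = I_B·R_Th + V_BE + (β+1)I_B·R_E, so I_B = (6.24 − 0.7) / (46.8 + 151×1.8) = 0.0174 mA.
I_C = β·I_B = 150×0.0174 = 2.61 mA, and I_E = (β+1)I_B = 2.63 mA.
V_CE = V_CC − I_C·R_C − I_E·R_E = 20 − 2.61×2.7 − 2.63×1.8 = 8.23 V.
V_CE = 8.23 V > 0.2 V confirms active-region operation.

I_C ≈ 2.6 mA, V_CE ≈ 8.2 V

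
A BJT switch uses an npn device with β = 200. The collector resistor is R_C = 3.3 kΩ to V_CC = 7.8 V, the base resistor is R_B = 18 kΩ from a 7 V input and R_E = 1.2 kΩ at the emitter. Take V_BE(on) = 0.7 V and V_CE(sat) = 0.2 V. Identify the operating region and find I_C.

Assume active: I_B = (7 − 0.7)/(18 + 201×1.2) = 0.0243 mA, I_C = β·I_B = 4.86 mA.
Then V_CE = 7.8 − 4.86×3.3 − 4.89×1.2 = -14.1 V < 0.2 V — the active assumption fails.
Re-solve with V_CE = 0.2 V. KCL at the emitter: V_E/R_E = (V_BB−0.7−V_E)/R_B + (V_CC−0.2−V_E)/R_C, giving V_E = 2.23 V.
I_C = (V_CC − 0.2 − V_E)/R_C = (7.6 − 2.23)/3.3 = 1.63 mA.
Check: I_B = (6.3 − 2.23)/18 = 0.226 mA, and β·I_B = 45.3 mA > I_C, confirming saturation.

saturation; I_C ≈ 1.6 mA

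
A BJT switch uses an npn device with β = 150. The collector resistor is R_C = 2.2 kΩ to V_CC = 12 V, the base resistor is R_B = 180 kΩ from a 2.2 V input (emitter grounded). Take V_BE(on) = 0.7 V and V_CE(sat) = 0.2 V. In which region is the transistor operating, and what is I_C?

Assume active. Base-emitter loop: I_B = (V_BB − V_BE)/R_B = (2.2 − 0.7)/180 = 0.00833 mA.
I_C = β·I_B = 150×0.00833 = 1.25 mA.
V_CE = V_CC − I_C·R_C = 12 − 1.25×2.2 = 9.25 V > V_CE(sat), so the active-region assumption holds.

active; I_C ≈ 1.3 mA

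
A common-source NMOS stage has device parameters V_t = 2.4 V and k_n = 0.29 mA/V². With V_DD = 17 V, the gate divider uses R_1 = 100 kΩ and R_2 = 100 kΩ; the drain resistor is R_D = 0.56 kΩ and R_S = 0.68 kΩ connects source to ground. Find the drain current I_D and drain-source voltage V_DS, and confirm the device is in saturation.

V_G = V_DD·R_2/(R_1+R_2) = 17×100/200 = 8.5 V.
Assume saturation: I_D = (k_n/2)(V_GS − V_t)² with V_GS = V_G − I_D·R_S = 8.5 − 0.68·I_D.
Substituting gives 0.067·I_D² − 2.2·I_D + 5.4 = 0, with roots I_D = 2.67 or 30.2 mA.
The root I_D = 30.2 mA gives V_GS = -12 V ≤ V_t, so take I_D = 2.67 mA.
Then V_GS = 6.69 V and V_DS = V_DD − I_D(R_D+R_S) = 17 − 2.67×1.24 = 13.7 V.
Saturation requires V_DS ≥ V_GS − V_t = 4.29 V; 13.7 ≥ 4.29 ✓.

I_D ≈ 2.7 mA, V_DS ≈ 14 V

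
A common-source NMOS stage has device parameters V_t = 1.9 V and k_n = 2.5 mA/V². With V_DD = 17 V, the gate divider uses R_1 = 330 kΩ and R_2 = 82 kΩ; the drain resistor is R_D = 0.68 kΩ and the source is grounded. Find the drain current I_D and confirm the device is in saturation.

I_D ≈ 2.8 mA

V_G = V_DD·R_2/(R_1+R_2) = 17×82/412 = 3.38 V. With the source grounded, V_GS = V_G = 3.38 V.
Assume saturation: I_D = (k_n/2)(V_GS − V_t)² = (2.5/2)×(3.38 − 1.9)² = 1.25×1.48² = 2.75 mA.
V_DS = V_DD − I_D·R_D = 17 − 2.75×0.68 = 15.1 V.
Saturation requires V_DS ≥ V_GS − V_t = 1.48 V; 15.1 ≥ 1.48 ✓.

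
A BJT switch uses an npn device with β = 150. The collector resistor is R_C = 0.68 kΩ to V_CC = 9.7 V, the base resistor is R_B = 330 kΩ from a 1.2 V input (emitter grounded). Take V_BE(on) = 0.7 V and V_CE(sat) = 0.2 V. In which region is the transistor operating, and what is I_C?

active; I_C ≈ 0.23 mA

Assume active. Base-emitter loop: I_B = (V_BB − V_BE)/R_B = (1.2 − 0.7)/330 = 0.00152 mA.
I_C = β·I_B = 150×0.00152 = 0.227 mA.
V_CE = V_CC − I_C·R_C = 9.7 − 0.227×0.68 = 9.55 V > V_CE(sat), so the active-region assumption holds.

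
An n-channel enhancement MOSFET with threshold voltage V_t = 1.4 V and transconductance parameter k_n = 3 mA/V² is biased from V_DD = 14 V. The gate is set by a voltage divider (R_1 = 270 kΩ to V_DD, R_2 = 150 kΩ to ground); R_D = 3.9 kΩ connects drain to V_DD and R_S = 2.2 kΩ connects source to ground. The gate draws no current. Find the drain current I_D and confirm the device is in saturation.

V_G = V_DD·R_2/(R_1+R_2) = 14×150/420 = 5 V.
Assume saturation: I_D = (k_n/2)(V_GS − V_t)² with V_GS = V_G − I_D·R_S = 5 − 2.2·I_D.
Substituting gives 7.26·I_D² − 24.8·I_D + 19.4 = 0, with roots I_D = 1.23 or 2.18 mA.
The root I_D = 2.18 mA gives V_GS = 0.193 V ≤ V_t, so take I_D = 1.23 mA.
Then V_GS = 2.3 V and V_DS = V_DD − I_D(R_D+R_S) = 14 − 1.23×6.1 = 6.52 V.
Saturation requires V_DS ≥ V_GS − V_t = 0.904 V; 6.52 ≥ 0.904 ✓.

I_D ≈ 1.2 mA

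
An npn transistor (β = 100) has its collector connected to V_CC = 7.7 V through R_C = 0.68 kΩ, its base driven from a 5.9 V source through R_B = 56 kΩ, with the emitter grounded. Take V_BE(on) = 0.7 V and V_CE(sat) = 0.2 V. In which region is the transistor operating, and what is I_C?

active; I_C ≈ 9.3 mA

Assume active. Base-emitter loop: I_B = (V_BB − V_BE)/R_B = (5.9 − 0.7)/56 = 0.0929 mA.
I_C = β·I_B = 100×0.0929 = 9.29 mA.
V_CE = V_CC − I_C·R_C = 7.7 − 9.29×0.68 = 1.39 V > V_CE(sat), so the active-region assumption holds.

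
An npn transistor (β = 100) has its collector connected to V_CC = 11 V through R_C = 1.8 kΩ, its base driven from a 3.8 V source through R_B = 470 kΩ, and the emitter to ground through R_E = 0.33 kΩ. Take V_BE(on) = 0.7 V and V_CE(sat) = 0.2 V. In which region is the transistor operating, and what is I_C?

active; I_C ≈ 0.62 mA

Assume active. Base-emitter loop: I_B = (V_BB − V_BE)/(R_B + (β+1)R_E) = (3.8 − 0.7)/(470 + 101×0.33) = 0.00616 mA.
I_C = β·I_B = 100×0.00616 = 0.616 mA.
V_CE = V_CC − I_C·R_C − I_E·R_E = 11 − 0.616×1.8 − 0.622×0.33 = 9.69 V > V_CE(sat), so the active-region assumption holds.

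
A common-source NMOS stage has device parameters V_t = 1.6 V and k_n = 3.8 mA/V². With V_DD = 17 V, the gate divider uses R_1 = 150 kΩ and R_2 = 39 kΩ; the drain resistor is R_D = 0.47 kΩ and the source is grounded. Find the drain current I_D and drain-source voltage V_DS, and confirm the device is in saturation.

V_G = V_DD·R_2/(R_1+R_2) = 17×39/189 = 3.51 V. With the source grounded, V_GS = V_G = 3.51 V.
Assume saturation: I_D = (k_n/2)(V_GS − V_t)² = (3.8/2)×(3.51 − 1.6)² = 1.9×1.91² = 6.92 mA.
V_DS = V_DD − I_D·R_D = 17 − 6.92×0.47 = 13.7 V.
Saturation requires V_DS ≥ V_GS − V_t = 1.91 V; 13.7 ≥ 1.91 ✓.

I_D ≈ 6.9 mA, V_DS ≈ 14 V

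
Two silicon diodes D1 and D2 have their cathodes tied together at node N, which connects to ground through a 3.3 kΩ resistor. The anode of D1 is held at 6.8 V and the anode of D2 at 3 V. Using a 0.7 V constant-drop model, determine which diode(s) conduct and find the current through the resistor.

Assume both conduct. Then node N would need to be at both 6.8−0.7 = 6.1 V and 3−0.7 = 2.3 V, which is impossible.
Assume only D1 conducts: V_N = 6.8 − 0.7 = 6.1 V, so I_R = 6.1/3.3 = 1.85 mA.
Check D2: its anode-to-cathode voltage is 3 − 6.1 = -3.1 V < 0.7 V, so it is off. The assumption is consistent.

Only D1 conducts; I_R ≈ 1.8 mA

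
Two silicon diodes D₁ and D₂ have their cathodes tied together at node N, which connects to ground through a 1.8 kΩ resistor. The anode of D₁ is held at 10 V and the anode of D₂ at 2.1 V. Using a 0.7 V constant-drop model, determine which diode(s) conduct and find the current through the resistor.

Assume both conduct. Then node N would need to be at both 10−0.7 = 9.3 V and 2.1−0.7 = 1.4 V, which is impossible.
Assume only D₁ conducts: V_N = 10 − 0.7 = 9.3 V, so I_R = 9.3/1.8 = 5.17 mA.
Check D₂: its anode-to-cathode voltage is 2.1 − 9.3 = -7.2 V < 0.7 V, so it is off. The assumption is consistent.

Only D₁ conducts; I_R ≈ 5.2 mA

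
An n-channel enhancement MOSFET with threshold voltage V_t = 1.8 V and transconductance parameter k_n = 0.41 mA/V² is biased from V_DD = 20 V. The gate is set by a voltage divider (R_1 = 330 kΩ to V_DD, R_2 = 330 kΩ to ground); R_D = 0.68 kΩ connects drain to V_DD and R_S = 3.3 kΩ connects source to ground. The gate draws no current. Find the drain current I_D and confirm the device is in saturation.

I_D ≈ 1.6 mA

V_G = V_DD·R_2/(R_1+R_2) = 20×330/660 = 10 V.
Assume saturation: I_D = (k_n/2)(V_GS − V_t)² with V_GS = V_G − I_D·R_S = 10 − 3.3·I_D.
Substituting gives 2.23·I_D² − 12.1·I_D + 13.8 = 0, with roots I_D = 1.63 or 3.79 mA.
The root I_D = 3.79 mA gives V_GS = -2.5 V ≤ V_t, so take I_D = 1.63 mA.
Then V_GS = 4.62 V and V_DS = V_DD − I_D(R_D+R_S) = 20 − 1.63×3.98 = 13.5 V.
Saturation requires V_DS ≥ V_GS − V_t = 2.82 V; 13.5 ≥ 2.82 ✓.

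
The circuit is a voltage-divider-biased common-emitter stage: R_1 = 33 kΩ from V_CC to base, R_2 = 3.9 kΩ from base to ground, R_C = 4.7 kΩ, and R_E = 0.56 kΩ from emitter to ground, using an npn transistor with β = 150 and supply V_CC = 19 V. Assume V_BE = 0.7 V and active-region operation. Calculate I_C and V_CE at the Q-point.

I_C ≈ 2.2 mA, V_CE ≈ 7.3 V

Thevenize the base divider: V_Th = V_CC·R_2/(R_1+R_2) = 19×3.9/36.9 = 2.01 V, R_Th = R_1‖R_2 = 3.49 kΩ.
Base-emitter loop: V_Th = I_B·R_Th + V_BE + (β+1)I_B·R_E, so I_B = (2.01 − 0.7) / (3.49 + 151×0.56) = 0.0149 mA.
I_C = β·I_B = 150×0.0149 = 2.23 mA, and I_E = (β+1)I_B = 2.24 mA.
V_CE = V_CC − I_C·R_C − I_E·R_E = 19 − 2.23×4.7 − 2.24×0.56 = 7.27 V.
V_CE = 7.27 V > 0.2 V confirms active-region operation.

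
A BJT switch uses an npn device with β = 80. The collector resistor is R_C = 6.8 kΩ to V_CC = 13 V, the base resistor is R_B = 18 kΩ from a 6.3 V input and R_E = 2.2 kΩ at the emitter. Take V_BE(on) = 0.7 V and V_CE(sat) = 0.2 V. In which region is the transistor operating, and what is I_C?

Assume active: I_B = (6.3 − 0.7)/(18 + 81×2.2) = 0.0285 mA, I_C = β·I_B = 2.28 mA.
Then V_CE = 13 − 2.28×6.8 − 2.31×2.2 = -7.61 V < 0.2 V — the active assumption fails.
Re-solve with V_CE = 0.2 V. KCL at the emitter: V_E/R_E = (V_BB−0.7−V_E)/R_B + (V_CC−0.2−V_E)/R_C, giving V_E = 3.34 V.
I_C = (V_CC − 0.2 − V_E)/R_C = (12.8 − 3.34)/6.8 = 1.39 mA.
Check: I_B = (5.6 − 3.34)/18 = 0.126 mA, and β·I_B = 10.1 mA > I_C, confirming saturation.

saturation; I_C ≈ 1.4 mA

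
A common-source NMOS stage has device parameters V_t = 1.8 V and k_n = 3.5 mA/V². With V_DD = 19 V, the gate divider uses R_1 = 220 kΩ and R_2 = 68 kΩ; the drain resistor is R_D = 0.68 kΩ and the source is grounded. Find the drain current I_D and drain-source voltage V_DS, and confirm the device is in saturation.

I_D ≈ 13 mA, V_DS ≈ 10 V

V_G = V_DD·R_2/(R_1+R_2) = 19×68/288 = 4.49 V. With the source grounded, V_GS = V_G = 4.49 V.
Assume saturation: I_D = (k_n/2)(V_GS − V_t)² = (3.5/2)×(4.49 − 1.8)² = 1.75×2.69² = 12.6 mA.
V_DS = V_DD − I_D·R_D = 19 − 12.6×0.68 = 10.4 V.
Saturation requires V_DS ≥ V_GS − V_t = 2.69 V; 10.4 ≥ 2.69 ✓.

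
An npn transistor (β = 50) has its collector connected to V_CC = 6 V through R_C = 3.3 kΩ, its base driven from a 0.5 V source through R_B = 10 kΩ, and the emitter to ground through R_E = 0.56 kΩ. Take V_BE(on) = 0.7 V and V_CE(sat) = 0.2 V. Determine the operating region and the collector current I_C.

V_BB = 0.5 V ≤ V_BE(on) = 0.7 V, so the base-emitter junction is not forward biased.
The transistor is in cutoff: I_B = I_C = 0.

cutoff; I_C ≈ 0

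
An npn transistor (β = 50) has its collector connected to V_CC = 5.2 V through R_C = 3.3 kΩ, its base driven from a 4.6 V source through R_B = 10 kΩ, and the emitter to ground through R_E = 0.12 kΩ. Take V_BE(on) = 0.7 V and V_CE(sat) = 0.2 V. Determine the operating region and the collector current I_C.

saturation; I_C ≈ 1.4 mA

Assume active: I_B = (4.6 − 0.7)/(10 + 51×0.12) = 0.242 mA, I_C = β·I_B = 12.1 mA.
Then V_CE = 5.2 − 12.1×3.3 − 12.3×0.12 = -36.2 V < 0.2 V — the active assumption fails.
Re-solve with V_CE = 0.2 V. KCL at the emitter: V_E/R_E = (V_BB−0.7−V_E)/R_B + (V_CC−0.2−V_E)/R_C, giving V_E = 0.218 V.
I_C = (V_CC − 0.2 − V_E)/R_C = (5 − 0.218)/3.3 = 1.45 mA.
Check: I_B = (3.9 − 0.218)/10 = 0.368 mA, and β·I_B = 18.4 mA > I_C, confirming saturation.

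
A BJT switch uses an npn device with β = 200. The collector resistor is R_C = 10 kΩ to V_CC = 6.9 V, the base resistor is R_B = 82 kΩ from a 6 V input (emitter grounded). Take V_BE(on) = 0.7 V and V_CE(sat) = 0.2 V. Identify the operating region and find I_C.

saturation; I_C ≈ 0.67 mA

Assume active: I_B = (6 − 0.7)/82 = 0.0646 mA, giving I_C = β·I_B = 12.9 mA.
But then V_CE = 6.9 − 12.9×10 = -122 V < V_CE(sat) = 0.2 V — impossible in the active region.
So the transistor is saturated. With V_CE = 0.2 V, I_C = (V_CC − 0.2)/R_C = 6.7/10 = 0.67 mA.
Check: β·I_B = 12.9 mA > I_C = 0.67 mA, confirming saturation.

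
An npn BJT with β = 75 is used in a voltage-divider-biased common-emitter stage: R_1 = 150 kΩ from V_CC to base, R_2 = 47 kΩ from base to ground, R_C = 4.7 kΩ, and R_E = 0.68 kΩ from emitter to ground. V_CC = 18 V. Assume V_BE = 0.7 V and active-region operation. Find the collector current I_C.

Thevenize the base divider: V_Th = V_CC·R_2/(R_1+R_2) = 18×47/197 = 4.29 V, R_Th = R_1‖R_2 = 35.8 kΩ.
Base-emitter loop: V_Th = I_B·R_Th + V_BE + (β+1)I_B·R_E, so I_B = (4.29 − 0.7) / (35.8 + 76×0.68) = 0.0411 mA.
I_C = β·I_B = 75×0.0411 = 3.08 mA, and I_E = (β+1)I_B = 3.12 mA.
V_CE = V_CC − I_C·R_C − I_E·R_E = 18 − 3.08×4.7 − 3.12×0.68 = 1.39 V.
V_CE = 1.39 V > 0.2 V confirms active-region operation.

I_C ≈ 3.1 mA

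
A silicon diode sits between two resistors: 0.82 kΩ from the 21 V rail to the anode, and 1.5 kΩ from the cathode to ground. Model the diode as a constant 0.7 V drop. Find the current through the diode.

I ≈ 8.8 mA

The two resistors are in series with the diode, so KVL gives 21 = I·0.82 + 0.7 + I·1.5.
I = (21 − 0.7) / (0.82 + 1.5) kΩ = 20.3 / 2.32 = 8.75 mA.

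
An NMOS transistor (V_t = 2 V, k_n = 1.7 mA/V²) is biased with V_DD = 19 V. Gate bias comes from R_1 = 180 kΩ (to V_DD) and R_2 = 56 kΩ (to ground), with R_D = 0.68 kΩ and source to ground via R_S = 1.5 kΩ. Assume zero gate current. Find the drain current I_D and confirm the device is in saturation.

V_G = V_DD·R_2/(R_1+R_2) = 19×56/236 = 4.51 V.
Assume saturation: I_D = (k_n/2)(V_GS − V_t)² with V_GS = V_G − I_D·R_S = 4.51 − 1.5·I_D.
Substituting gives 1.91·I_D² − 7.4·I_D + 5.35 = 0, with roots I_D = 0.963 or 2.9 mA.
The root I_D = 2.9 mA gives V_GS = 0.151 V ≤ V_t, so take I_D = 0.963 mA.
Then V_GS = 3.06 V and V_DS = V_DD − I_D(R_D+R_S) = 19 − 0.963×2.18 = 16.9 V.
Saturation requires V_DS ≥ V_GS − V_t = 1.06 V; 16.9 ≥ 1.06 ✓.

I_D ≈ 0.96 mA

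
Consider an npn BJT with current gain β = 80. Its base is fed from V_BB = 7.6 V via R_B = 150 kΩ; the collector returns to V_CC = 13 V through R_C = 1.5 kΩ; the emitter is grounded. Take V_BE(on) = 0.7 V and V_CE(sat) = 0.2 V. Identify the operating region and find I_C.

Assume active. Base-emitter loop: I_B = (V_BB − V_BE)/R_B = (7.6 − 0.7)/150 = 0.046 mA.
I_C = β·I_B = 80×0.046 = 3.68 mA.
V_CE = V_CC − I_C·R_C = 13 − 3.68×1.5 = 7.48 V > V_CE(sat), so the active-region assumption holds.

active; I_C ≈ 3.7 mA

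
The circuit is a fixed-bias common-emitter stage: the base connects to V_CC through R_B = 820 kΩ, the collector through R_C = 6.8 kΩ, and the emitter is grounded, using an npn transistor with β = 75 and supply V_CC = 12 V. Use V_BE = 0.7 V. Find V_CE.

V_CE ≈ 5 V

Base loop: V_CC = I_B·R_B + V_BE, so I_B = (12 − 0.7)/820 kΩ = 0.0138 mA.
In the active region I_C = β·I_B = 75 × 0.0138 = 1.03 mA.
Collector loop: V_CE = V_CC − I_C·R_C = 12 − 1.03×6.8 = 4.97 V.
Since V_CE = 4.97 V > V_CE(sat) ≈ 0.2 V, the transistor is in the active region as assumed.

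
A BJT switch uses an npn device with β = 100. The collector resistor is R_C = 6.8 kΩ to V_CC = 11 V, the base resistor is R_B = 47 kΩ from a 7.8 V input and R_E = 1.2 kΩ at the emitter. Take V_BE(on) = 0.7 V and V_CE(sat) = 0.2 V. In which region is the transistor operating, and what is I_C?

saturation; I_C ≈ 1.3 mA

Assume active: I_B = (7.8 − 0.7)/(47 + 101×1.2) = 0.0422 mA, I_C = β·I_B = 4.22 mA.
Then V_CE = 11 − 4.22×6.8 − 4.26×1.2 = -22.8 V < 0.2 V — the active assumption fails.
Re-solve with V_CE = 0.2 V. KCL at the emitter: V_E/R_E = (V_BB−0.7−V_E)/R_B + (V_CC−0.2−V_E)/R_C, giving V_E = 1.74 V.
I_C = (V_CC − 0.2 − V_E)/R_C = (10.8 − 1.74)/6.8 = 1.33 mA.
Check: I_B = (7.1 − 1.74)/47 = 0.114 mA, and β·I_B = 11.4 mA > I_C, confirming saturation.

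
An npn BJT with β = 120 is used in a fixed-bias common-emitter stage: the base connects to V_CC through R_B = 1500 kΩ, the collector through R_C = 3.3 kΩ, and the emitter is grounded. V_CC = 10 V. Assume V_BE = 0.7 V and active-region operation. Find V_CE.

V_CE ≈ 7.5 V

Base loop: V_CC = I_B·R_B + V_BE, so I_B = (10 − 0.7)/1500 kΩ = 0.0062 mA.
In the active region I_C = β·I_B = 120 × 0.0062 = 0.744 mA.
Collector loop: V_CE = V_CC − I_C·R_C = 10 − 0.744×3.3 = 7.54 V.
Since V_CE = 7.54 V > V_CE(sat) ≈ 0.2 V, the transistor is in the active region as assumed.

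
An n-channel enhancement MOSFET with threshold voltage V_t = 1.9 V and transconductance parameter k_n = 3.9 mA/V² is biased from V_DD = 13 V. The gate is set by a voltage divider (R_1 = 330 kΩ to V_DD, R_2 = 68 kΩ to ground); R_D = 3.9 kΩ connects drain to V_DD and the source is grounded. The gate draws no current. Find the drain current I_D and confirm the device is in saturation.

I_D ≈ 0.2 mA

V_G = V_DD·R_2/(R_1+R_2) = 13×68/398 = 2.22 V. With the source grounded, V_GS = V_G = 2.22 V.
Assume saturation: I_D = (k_n/2)(V_GS − V_t)² = (3.9/2)×(2.22 − 1.9)² = 1.95×0.321² = 0.201 mA.
V_DS = V_DD − I_D·R_D = 13 − 0.201×3.9 = 12.2 V.
Saturation requires V_DS ≥ V_GS − V_t = 0.321 V; 12.2 ≥ 0.321 ✓.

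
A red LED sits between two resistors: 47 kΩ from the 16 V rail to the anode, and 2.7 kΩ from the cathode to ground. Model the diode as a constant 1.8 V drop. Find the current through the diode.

The two resistors are in series with the diode, so KVL gives 16 = I·47 + 1.8 + I·2.7.
I = (16 − 1.8) / (47 + 2.7) kΩ = 14.2 / 49.7 = 0.286 mA.

I ≈ 0.29 mA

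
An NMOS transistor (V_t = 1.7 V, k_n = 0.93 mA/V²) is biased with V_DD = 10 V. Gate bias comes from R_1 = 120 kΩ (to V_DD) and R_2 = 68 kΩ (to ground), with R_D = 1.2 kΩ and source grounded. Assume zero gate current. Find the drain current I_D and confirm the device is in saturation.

I_D ≈ 1.7 mA

V_G = V_DD·R_2/(R_1+R_2) = 10×68/188 = 3.62 V. With the source grounded, V_GS = V_G = 3.62 V.
Assume saturation: I_D = (k_n/2)(V_GS − V_t)² = (0.93/2)×(3.62 − 1.7)² = 0.465×1.92² = 1.71 mA.
V_DS = V_DD − I_D·R_D = 10 − 1.71×1.2 = 7.95 V.
Saturation requires V_DS ≥ V_GS − V_t = 1.92 V; 7.95 ≥ 1.92 ✓.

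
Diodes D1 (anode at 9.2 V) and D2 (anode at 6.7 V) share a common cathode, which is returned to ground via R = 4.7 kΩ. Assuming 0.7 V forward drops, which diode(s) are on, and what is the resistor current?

Assume both conduct. Then node N would need to be at both 9.2−0.7 = 8.5 V and 6.7−0.7 = 6 V, which is impossible.
Assume only D1 conducts: V_N = 9.2 − 0.7 = 8.5 V, so I_R = 8.5/4.7 = 1.81 mA.
Check D2: its anode-to-cathode voltage is 6.7 − 8.5 = -1.8 V < 0.7 V, so it is off. The assumption is consistent.

Only D1 conducts; I_R ≈ 1.8 mA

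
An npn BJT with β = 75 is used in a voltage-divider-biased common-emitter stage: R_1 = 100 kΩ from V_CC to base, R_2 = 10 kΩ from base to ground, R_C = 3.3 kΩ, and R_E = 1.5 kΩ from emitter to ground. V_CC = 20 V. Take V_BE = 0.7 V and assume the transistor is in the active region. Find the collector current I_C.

Thevenize the base divider: V_Th = V_CC·R_2/(R_1+R_2) = 20×10/110 = 1.82 V, R_Th = R_1‖R_2 = 9.09 kΩ.
Base-emitter loop: V_Th = I_B·R_Th + V_BE + (β+1)I_B·R_E, so I_B = (1.82 − 0.7) / (9.09 + 76×1.5) = 0.00908 mA.
I_C = β·I_B = 75×0.00908 = 0.681 mA, and I_E = (β+1)I_B = 0.69 mA.
V_CE = V_CC − I_C·R_C − I_E·R_E = 20 − 0.681×3.3 − 0.69×1.5 = 16.7 V.
V_CE = 16.7 V > 0.2 V confirms active-region operation.

I_C ≈ 0.68 mA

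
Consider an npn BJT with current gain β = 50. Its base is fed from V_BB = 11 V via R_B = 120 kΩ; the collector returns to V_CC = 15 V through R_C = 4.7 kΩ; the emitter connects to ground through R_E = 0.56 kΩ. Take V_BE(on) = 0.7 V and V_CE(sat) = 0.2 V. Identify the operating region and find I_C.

Assume active: I_B = (11 − 0.7)/(120 + 51×0.56) = 0.0693 mA, I_C = β·I_B = 3.47 mA.
Then V_CE = 15 − 3.47×4.7 − 3.54×0.56 = -3.27 V < 0.2 V — the active assumption fails.
Re-solve with V_CE = 0.2 V. KCL at the emitter: V_E/R_E = (V_BB−0.7−V_E)/R_B + (V_CC−0.2−V_E)/R_C, giving V_E = 1.61 V.
I_C = (V_CC − 0.2 − V_E)/R_C = (14.8 − 1.61)/4.7 = 2.81 mA.
Check: I_B = (10.3 − 1.61)/120 = 0.0724 mA, and β·I_B = 3.62 mA > I_C, confirming saturation.

saturation; I_C ≈ 2.8 mA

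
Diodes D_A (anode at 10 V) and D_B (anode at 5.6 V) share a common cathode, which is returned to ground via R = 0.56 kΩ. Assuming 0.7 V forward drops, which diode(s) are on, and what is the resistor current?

Assume both conduct. Then node N would need to be at both 10−0.7 = 9.3 V and 5.6−0.7 = 4.9 V, which is impossible.
Assume only D_A conducts: V_N = 10 − 0.7 = 9.3 V, so I_R = 9.3/0.56 = 16.6 mA.
Check D_B: its anode-to-cathode voltage is 5.6 − 9.3 = -3.7 V < 0.7 V, so it is off. The assumption is consistent.

Only D_A conducts; I_R ≈ 17 mA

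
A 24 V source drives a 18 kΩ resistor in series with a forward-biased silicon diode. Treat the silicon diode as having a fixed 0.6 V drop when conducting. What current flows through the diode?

KVL around the loop: 24 = V_D + I·R = 0.6 + I × 18 kΩ.
So I = (24 − 0.6) / 18 kΩ = 23.4 / 18 = 1.3 mA.

I ≈ 1.3 mA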